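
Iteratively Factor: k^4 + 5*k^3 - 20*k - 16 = (k + 1)*(k^3 + 4*k^2 - 4*k - 16) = (k + 1)*(k + 2)*(k^2 + 2*k - 8) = (k + 1)*(k + 2)*(k + 4)*(k - 2)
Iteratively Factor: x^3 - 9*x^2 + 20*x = (x)*(x^2 - 9*x + 20) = x*(x - 5)*(x - 4)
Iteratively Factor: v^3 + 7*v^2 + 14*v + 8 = (v + 2)*(v^2 + 5*v + 4) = (v + 2)*(v + 4)*(v + 1)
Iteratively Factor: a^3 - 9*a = (a + 3)*(a^2 - 3*a) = a*(a + 3)*(a - 3)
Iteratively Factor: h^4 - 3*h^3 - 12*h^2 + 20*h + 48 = (h + 2)*(h^3 - 5*h^2 - 2*h + 24) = (h - 3)*(h + 2)*(h^2 - 2*h - 8) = (h - 4)*(h - 3)*(h + 2)*(h + 2)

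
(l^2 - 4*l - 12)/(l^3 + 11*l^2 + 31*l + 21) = (l^2 - 4*l - 12)/(l^3 + 11*l^2 + 31*l + 21)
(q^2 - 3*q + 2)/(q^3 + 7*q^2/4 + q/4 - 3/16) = 16*(q^2 - 3*q + 2)/(16*q^3 + 28*q^2 + 4*q - 3)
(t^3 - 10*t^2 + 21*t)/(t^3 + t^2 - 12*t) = (t - 7)/(t + 4)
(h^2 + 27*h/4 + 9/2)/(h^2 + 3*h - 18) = (h + 3/4)/(h - 3)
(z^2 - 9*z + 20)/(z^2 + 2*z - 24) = (z - 5)/(z + 6)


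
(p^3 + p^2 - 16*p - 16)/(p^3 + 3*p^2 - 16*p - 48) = (p + 1)/(p + 3)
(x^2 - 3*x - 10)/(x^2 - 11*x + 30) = (x + 2)/(x - 6)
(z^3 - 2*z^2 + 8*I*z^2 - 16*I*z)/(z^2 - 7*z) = (z^2 + z*(-2 + 8*I) - 16*I)/(z - 7)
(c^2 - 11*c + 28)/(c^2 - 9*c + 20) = (c - 7)/(c - 5)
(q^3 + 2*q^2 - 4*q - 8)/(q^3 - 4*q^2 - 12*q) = (q^2 - 4)/(q*(q - 6))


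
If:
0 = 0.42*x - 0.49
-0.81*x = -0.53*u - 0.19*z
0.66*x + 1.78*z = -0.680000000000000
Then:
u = 2.08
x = 1.17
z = -0.81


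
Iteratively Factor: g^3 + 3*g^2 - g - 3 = (g + 3)*(g^2 - 1) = (g - 1)*(g + 3)*(g + 1)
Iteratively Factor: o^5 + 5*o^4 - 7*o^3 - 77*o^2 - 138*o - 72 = (o + 3)*(o^4 + 2*o^3 - 13*o^2 - 38*o - 24) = (o - 4)*(o + 3)*(o^3 + 6*o^2 + 11*o + 6) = (o - 4)*(o + 2)*(o + 3)*(o^2 + 4*o + 3) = (o - 4)*(o + 1)*(o + 2)*(o + 3)*(o + 3)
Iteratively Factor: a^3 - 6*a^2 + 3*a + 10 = (a + 1)*(a^2 - 7*a + 10) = (a - 5)*(a + 1)*(a - 2)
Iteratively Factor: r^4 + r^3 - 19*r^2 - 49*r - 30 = (r + 2)*(r^3 - r^2 - 17*r - 15) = (r + 1)*(r + 2)*(r^2 - 2*r - 15) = (r + 1)*(r + 2)*(r + 3)*(r - 5)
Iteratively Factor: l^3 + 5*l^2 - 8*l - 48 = (l + 4)*(l^2 + l - 12) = (l - 3)*(l + 4)*(l + 4)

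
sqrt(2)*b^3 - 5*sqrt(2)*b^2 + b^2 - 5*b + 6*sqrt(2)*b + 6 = (b - 3)*(b - 2)*(sqrt(2)*b + 1)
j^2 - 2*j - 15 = (j - 5)*(j + 3)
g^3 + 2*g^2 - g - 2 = (g - 1)*(g + 1)*(g + 2)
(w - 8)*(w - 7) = w^2 - 15*w + 56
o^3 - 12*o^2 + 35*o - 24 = (o - 8)*(o - 3)*(o - 1)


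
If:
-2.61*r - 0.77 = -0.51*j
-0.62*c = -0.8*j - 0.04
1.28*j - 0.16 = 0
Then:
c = 0.23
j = 0.12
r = -0.27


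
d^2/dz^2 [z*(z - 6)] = 2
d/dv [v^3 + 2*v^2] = v*(3*v + 4)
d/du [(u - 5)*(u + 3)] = 2*u - 2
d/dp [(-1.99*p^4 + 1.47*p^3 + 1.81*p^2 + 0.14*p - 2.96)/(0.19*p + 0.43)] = (-1.1343*p^4 - 2.8642*p^3 + 2.2402*p^2 + 1.5566*p + 0.6226)/(0.0361*p^2 + 0.1634*p + 0.1849)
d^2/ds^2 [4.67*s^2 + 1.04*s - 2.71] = 9.34000000000000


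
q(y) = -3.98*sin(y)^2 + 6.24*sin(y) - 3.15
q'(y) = -7.96*sin(y)*cos(y) + 6.24*cos(y)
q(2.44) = -0.78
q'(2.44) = -0.84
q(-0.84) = -10.00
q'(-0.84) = 8.12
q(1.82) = -0.84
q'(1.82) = 0.36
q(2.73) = -1.29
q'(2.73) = -2.80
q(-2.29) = -10.10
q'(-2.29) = -8.06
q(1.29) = -0.83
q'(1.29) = -0.39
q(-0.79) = -9.59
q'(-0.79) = 8.37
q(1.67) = -0.88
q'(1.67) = 0.17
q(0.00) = -3.15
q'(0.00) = 6.24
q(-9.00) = -6.40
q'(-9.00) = -8.67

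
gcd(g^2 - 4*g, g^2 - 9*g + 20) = g - 4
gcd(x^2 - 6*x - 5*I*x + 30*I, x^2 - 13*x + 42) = x - 6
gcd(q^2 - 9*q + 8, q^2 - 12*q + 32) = q - 8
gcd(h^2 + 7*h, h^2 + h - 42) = h + 7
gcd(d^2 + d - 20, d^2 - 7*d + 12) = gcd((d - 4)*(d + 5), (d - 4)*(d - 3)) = d - 4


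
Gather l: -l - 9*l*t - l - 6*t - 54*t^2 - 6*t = l*(-9*t - 2) - 54*t^2 - 12*t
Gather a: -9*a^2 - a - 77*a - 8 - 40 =-9*a^2 - 78*a - 48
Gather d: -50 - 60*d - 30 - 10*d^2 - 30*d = -10*d^2 - 90*d - 80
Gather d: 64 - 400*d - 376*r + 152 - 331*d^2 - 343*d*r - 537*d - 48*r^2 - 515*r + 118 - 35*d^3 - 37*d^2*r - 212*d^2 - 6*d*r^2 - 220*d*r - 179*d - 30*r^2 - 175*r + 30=-35*d^3 + d^2*(-37*r - 543) + d*(-6*r^2 - 563*r - 1116) - 78*r^2 - 1066*r + 364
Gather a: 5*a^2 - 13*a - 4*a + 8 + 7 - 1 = 5*a^2 - 17*a + 14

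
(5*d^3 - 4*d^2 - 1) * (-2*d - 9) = -10*d^4 - 37*d^3 + 36*d^2 + 2*d + 9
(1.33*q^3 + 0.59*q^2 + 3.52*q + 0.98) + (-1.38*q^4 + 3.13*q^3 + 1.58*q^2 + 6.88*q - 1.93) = -1.38*q^4 + 4.46*q^3 + 2.17*q^2 + 10.4*q - 0.95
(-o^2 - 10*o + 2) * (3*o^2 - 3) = -3*o^4 - 30*o^3 + 9*o^2 + 30*o - 6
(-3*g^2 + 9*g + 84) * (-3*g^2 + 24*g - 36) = 9*g^4 - 99*g^3 + 72*g^2 + 1692*g - 3024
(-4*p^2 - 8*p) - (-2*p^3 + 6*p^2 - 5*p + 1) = 2*p^3 - 10*p^2 - 3*p - 1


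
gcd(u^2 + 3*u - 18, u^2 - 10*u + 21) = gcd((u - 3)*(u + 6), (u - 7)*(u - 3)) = u - 3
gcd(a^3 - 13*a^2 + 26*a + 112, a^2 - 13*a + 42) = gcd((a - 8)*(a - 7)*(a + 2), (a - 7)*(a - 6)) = a - 7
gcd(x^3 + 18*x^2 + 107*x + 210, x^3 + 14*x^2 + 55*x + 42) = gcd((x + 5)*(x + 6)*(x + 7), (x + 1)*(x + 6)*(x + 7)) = x^2 + 13*x + 42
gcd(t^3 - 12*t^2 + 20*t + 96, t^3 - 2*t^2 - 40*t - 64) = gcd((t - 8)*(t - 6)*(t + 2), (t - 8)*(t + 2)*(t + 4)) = t^2 - 6*t - 16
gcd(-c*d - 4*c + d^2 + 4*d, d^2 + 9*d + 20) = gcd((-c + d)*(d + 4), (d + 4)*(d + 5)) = d + 4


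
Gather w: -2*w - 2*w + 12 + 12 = 24 - 4*w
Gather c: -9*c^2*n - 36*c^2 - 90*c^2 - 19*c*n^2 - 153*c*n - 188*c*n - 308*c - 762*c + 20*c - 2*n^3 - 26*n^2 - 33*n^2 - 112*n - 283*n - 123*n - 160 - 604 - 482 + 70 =c^2*(-9*n - 126) + c*(-19*n^2 - 341*n - 1050) - 2*n^3 - 59*n^2 - 518*n - 1176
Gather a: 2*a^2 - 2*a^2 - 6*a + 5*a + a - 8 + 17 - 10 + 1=0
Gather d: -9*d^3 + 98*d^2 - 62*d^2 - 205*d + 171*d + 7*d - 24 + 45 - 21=-9*d^3 + 36*d^2 - 27*d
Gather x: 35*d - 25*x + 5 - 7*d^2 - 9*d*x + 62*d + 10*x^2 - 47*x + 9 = -7*d^2 + 97*d + 10*x^2 + x*(-9*d - 72) + 14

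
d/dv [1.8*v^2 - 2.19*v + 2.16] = 3.6*v - 2.19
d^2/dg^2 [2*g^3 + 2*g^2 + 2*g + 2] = 12*g + 4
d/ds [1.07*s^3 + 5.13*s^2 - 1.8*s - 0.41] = 3.21*s^2 + 10.26*s - 1.8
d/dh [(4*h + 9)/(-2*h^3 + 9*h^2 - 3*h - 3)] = (16*h^3 + 18*h^2 - 162*h + 15)/(4*h^6 - 36*h^5 + 93*h^4 - 42*h^3 - 45*h^2 + 18*h + 9)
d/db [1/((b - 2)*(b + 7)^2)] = ((2 - b)*(b + 7) - 2*(b - 2)^2)/((b - 2)^3*(b + 7)^3)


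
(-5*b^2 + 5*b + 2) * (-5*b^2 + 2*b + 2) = 25*b^4 - 35*b^3 - 10*b^2 + 14*b + 4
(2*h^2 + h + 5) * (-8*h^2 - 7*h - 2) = -16*h^4 - 22*h^3 - 51*h^2 - 37*h - 10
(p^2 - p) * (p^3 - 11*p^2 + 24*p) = p^5 - 12*p^4 + 35*p^3 - 24*p^2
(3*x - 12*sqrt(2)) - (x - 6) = 2*x - 12*sqrt(2) + 6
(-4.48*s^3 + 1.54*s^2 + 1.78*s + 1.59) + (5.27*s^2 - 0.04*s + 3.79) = -4.48*s^3 + 6.81*s^2 + 1.74*s + 5.38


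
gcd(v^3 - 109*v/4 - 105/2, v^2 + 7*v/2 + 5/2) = v + 5/2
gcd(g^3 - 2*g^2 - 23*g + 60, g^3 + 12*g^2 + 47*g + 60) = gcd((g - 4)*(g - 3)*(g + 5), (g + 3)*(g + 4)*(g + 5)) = g + 5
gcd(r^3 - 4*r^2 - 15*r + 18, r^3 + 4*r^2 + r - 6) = r^2 + 2*r - 3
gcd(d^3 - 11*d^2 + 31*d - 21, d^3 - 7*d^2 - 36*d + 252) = d - 7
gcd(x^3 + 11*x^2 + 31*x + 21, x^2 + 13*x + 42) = x + 7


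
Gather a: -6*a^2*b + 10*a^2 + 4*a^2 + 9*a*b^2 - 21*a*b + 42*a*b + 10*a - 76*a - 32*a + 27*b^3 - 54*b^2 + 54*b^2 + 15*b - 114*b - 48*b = a^2*(14 - 6*b) + a*(9*b^2 + 21*b - 98) + 27*b^3 - 147*b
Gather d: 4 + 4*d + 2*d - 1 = 6*d + 3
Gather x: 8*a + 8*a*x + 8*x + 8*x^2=8*a + 8*x^2 + x*(8*a + 8)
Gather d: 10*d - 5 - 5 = 10*d - 10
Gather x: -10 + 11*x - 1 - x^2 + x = -x^2 + 12*x - 11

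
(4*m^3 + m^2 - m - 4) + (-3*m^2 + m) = 4*m^3 - 2*m^2 - 4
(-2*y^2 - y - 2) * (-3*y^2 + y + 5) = 6*y^4 + y^3 - 5*y^2 - 7*y - 10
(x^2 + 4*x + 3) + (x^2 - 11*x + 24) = 2*x^2 - 7*x + 27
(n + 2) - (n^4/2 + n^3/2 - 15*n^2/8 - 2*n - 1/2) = -n^4/2 - n^3/2 + 15*n^2/8 + 3*n + 5/2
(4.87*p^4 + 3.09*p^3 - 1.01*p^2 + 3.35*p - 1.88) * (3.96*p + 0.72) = 19.2852*p^5 + 15.7428*p^4 - 1.7748*p^3 + 12.5388*p^2 - 5.0328*p - 1.3536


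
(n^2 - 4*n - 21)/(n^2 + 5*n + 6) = (n - 7)/(n + 2)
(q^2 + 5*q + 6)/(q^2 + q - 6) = (q + 2)/(q - 2)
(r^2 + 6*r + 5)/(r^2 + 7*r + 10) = (r + 1)/(r + 2)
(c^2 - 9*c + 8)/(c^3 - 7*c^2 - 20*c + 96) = (c - 1)/(c^2 + c - 12)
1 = 1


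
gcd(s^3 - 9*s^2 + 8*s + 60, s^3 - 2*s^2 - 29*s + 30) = s - 6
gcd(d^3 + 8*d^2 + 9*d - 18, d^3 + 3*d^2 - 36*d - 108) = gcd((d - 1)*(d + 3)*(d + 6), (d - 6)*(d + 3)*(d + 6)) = d^2 + 9*d + 18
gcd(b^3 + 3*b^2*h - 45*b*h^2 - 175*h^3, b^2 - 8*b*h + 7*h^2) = b - 7*h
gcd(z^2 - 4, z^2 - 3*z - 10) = z + 2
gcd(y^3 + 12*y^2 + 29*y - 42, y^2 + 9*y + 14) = y + 7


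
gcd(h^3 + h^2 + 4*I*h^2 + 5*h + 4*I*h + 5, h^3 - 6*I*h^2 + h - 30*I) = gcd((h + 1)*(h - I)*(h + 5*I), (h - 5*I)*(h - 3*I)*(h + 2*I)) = 1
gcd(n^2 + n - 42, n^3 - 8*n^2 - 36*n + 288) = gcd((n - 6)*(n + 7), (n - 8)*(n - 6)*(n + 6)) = n - 6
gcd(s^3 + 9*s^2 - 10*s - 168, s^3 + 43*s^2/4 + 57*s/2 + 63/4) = s + 7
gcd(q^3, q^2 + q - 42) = 1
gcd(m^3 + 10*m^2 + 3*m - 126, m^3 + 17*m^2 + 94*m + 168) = m^2 + 13*m + 42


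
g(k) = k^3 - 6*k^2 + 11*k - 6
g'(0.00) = 11.00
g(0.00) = -6.00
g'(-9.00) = 362.00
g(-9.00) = -1320.00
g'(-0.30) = 14.87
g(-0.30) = -9.87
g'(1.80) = -0.88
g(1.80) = 0.19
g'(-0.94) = 24.93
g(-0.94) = -22.47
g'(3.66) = 7.27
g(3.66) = 2.91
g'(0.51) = 5.66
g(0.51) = -1.82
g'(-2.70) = 65.27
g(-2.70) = -99.12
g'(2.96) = 1.76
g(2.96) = -0.08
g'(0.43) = 6.39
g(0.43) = -2.30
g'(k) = 3*k^2 - 12*k + 11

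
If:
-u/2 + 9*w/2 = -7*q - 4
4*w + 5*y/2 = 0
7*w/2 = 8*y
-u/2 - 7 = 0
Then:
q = -11/7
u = -14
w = 0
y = 0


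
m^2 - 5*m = m*(m - 5)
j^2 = j^2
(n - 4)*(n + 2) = n^2 - 2*n - 8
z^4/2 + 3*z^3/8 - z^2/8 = z^2*(z/2 + 1/2)*(z - 1/4)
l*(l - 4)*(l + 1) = l^3 - 3*l^2 - 4*l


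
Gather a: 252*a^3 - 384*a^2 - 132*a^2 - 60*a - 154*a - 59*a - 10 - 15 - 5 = 252*a^3 - 516*a^2 - 273*a - 30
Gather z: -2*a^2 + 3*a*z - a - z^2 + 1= -2*a^2 + 3*a*z - a - z^2 + 1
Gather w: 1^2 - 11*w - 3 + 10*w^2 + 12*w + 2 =10*w^2 + w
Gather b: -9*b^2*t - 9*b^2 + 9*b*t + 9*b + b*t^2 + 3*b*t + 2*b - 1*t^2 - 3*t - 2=b^2*(-9*t - 9) + b*(t^2 + 12*t + 11) - t^2 - 3*t - 2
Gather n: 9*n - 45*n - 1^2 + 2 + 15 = 16 - 36*n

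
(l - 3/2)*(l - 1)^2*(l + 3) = l^4 - l^3/2 - 13*l^2/2 + 21*l/2 - 9/2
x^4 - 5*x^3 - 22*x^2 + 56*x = x*(x - 7)*(x - 2)*(x + 4)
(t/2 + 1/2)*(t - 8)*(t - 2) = t^3/2 - 9*t^2/2 + 3*t + 8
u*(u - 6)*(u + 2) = u^3 - 4*u^2 - 12*u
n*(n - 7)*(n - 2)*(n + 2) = n^4 - 7*n^3 - 4*n^2 + 28*n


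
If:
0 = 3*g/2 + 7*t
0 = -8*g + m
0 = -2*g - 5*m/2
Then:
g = 0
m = 0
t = 0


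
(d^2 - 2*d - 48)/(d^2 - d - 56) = (d + 6)/(d + 7)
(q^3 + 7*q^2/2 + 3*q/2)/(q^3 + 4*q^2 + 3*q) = (q + 1/2)/(q + 1)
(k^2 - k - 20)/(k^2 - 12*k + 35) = (k + 4)/(k - 7)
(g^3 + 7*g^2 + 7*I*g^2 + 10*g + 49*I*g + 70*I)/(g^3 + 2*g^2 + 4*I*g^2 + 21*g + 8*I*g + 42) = (g + 5)/(g - 3*I)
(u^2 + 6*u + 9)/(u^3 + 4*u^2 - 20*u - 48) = (u^2 + 6*u + 9)/(u^3 + 4*u^2 - 20*u - 48)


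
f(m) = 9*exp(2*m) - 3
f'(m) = 18*exp(2*m)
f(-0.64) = -0.50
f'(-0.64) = 5.00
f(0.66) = 30.69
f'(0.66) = 67.38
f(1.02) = 66.22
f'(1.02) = 138.43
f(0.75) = 37.34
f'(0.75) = 80.67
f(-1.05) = -1.90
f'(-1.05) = 2.20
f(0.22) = 10.97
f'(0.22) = 27.95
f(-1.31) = -2.34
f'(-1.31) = 1.31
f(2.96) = 3348.71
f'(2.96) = 6703.41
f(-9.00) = -3.00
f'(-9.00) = 0.00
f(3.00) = 3627.86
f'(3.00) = 7261.72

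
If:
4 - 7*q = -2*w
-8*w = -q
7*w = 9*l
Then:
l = 14/243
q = 16/27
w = 2/27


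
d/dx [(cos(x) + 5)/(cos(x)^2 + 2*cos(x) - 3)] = (cos(x)^2 + 10*cos(x) + 13)*sin(x)/(cos(x)^2 + 2*cos(x) - 3)^2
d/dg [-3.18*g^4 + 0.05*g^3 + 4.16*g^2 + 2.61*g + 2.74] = -12.72*g^3 + 0.15*g^2 + 8.32*g + 2.61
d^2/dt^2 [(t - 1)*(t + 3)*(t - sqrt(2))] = 6*t - 2*sqrt(2) + 4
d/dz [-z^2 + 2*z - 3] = 2 - 2*z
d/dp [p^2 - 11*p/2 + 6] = 2*p - 11/2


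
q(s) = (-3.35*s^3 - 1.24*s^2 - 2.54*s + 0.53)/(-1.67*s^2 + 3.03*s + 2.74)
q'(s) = (3.34*s - 3.03)*(-3.35*s^3 - 1.24*s^2 - 2.54*s + 0.53)/(-1.67*s^2 + 3.03*s + 2.74)^2 + (-10.05*s^2 - 2.48*s - 2.54)/(-1.67*s^2 + 3.03*s + 2.74) = (5.5945*s^4 - 20.301*s^3 - 35.536*s^2 - 5.025*s - 8.5655)/(2.7889*s^4 - 10.1202*s^3 + 0.0292999999999992*s^2 + 16.6044*s + 7.5076)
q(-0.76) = -6.10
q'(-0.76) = -52.11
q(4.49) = 19.58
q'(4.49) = -1.04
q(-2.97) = -4.04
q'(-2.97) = 1.50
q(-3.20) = -4.40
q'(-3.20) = 1.55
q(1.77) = -9.20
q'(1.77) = -22.62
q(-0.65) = 39.69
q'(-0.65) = -3259.45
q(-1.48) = -2.30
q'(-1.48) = 0.47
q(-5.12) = -7.62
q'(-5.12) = 1.77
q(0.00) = 0.19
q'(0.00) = -1.14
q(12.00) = 29.78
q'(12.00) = 1.87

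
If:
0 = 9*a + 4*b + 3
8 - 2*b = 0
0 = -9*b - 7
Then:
No Solution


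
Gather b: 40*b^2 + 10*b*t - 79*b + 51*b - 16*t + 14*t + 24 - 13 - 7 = 40*b^2 + b*(10*t - 28) - 2*t + 4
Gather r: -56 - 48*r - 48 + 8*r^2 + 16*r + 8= 8*r^2 - 32*r - 96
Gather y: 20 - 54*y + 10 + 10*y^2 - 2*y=10*y^2 - 56*y + 30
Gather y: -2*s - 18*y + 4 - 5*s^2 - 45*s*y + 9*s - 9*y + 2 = -5*s^2 + 7*s + y*(-45*s - 27) + 6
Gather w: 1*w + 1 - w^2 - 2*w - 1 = -w^2 - w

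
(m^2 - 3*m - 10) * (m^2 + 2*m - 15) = m^4 - m^3 - 31*m^2 + 25*m + 150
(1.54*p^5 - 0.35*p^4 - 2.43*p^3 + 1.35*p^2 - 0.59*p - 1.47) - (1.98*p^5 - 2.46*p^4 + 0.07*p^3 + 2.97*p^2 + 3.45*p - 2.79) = -0.44*p^5 + 2.11*p^4 - 2.5*p^3 - 1.62*p^2 - 4.04*p + 1.32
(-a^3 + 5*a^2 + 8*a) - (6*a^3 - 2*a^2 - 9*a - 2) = -7*a^3 + 7*a^2 + 17*a + 2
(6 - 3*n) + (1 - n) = 7 - 4*n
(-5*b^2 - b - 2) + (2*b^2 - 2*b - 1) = -3*b^2 - 3*b - 3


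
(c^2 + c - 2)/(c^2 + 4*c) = (c^2 + c - 2)/(c*(c + 4))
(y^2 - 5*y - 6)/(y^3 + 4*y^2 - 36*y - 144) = (y + 1)/(y^2 + 10*y + 24)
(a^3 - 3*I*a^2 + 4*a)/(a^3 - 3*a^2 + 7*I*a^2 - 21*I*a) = (a^2 - 3*I*a + 4)/(a^2 + a*(-3 + 7*I) - 21*I)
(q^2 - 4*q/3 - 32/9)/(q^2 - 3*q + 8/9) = (3*q + 4)/(3*q - 1)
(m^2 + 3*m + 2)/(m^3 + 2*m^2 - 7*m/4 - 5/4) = 4*(m^2 + 3*m + 2)/(4*m^3 + 8*m^2 - 7*m - 5)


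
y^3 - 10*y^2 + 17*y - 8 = (y - 8)*(y - 1)^2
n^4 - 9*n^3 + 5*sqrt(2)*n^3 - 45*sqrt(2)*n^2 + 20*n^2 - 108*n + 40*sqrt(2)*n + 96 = (n - 8)*(n - 1)*(n + 2*sqrt(2))*(n + 3*sqrt(2))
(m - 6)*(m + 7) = m^2 + m - 42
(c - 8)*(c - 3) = c^2 - 11*c + 24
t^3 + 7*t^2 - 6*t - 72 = (t - 3)*(t + 4)*(t + 6)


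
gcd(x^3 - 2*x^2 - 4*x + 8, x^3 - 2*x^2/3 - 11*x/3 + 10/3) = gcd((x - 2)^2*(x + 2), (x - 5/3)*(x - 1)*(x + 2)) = x + 2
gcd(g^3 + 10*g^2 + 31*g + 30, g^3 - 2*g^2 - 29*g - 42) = g^2 + 5*g + 6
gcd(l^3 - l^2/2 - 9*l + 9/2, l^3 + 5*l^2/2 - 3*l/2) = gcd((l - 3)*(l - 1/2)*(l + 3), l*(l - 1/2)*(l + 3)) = l^2 + 5*l/2 - 3/2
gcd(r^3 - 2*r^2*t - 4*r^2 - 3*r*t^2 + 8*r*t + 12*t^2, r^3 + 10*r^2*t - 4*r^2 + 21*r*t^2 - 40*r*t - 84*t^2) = r - 4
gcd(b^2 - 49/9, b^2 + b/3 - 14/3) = b + 7/3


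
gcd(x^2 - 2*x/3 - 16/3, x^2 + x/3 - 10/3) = x + 2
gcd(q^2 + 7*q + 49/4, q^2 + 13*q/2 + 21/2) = q + 7/2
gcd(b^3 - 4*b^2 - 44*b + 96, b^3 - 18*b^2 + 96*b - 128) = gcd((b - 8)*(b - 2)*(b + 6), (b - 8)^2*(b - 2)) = b^2 - 10*b + 16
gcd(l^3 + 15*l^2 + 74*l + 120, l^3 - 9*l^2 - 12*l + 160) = l + 4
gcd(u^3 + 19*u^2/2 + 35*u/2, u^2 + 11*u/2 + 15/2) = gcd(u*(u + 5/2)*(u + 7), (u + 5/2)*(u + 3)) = u + 5/2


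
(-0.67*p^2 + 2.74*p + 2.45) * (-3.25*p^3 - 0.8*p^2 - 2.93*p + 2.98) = 2.1775*p^5 - 8.369*p^4 - 8.1914*p^3 - 11.9848*p^2 + 0.9867*p + 7.301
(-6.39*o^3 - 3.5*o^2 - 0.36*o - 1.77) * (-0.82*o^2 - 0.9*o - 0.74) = 5.2398*o^5 + 8.621*o^4 + 8.1738*o^3 + 4.3654*o^2 + 1.8594*o + 1.3098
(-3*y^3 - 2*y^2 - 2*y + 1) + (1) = -3*y^3 - 2*y^2 - 2*y + 2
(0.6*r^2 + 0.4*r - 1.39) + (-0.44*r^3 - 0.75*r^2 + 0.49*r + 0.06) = -0.44*r^3 - 0.15*r^2 + 0.89*r - 1.33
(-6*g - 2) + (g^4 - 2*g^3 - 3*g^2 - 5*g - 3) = g^4 - 2*g^3 - 3*g^2 - 11*g - 5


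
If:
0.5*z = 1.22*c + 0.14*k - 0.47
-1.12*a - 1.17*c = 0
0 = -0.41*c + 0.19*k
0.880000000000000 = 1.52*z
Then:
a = -0.52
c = 0.50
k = 1.08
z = 0.58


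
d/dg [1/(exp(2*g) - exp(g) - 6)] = (1 - 2*exp(g))*exp(g)/(-exp(2*g) + exp(g) + 6)^2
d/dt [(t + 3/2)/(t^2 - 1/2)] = 2*(2*t^2 - 2*t*(2*t + 3) - 1)/(2*t^2 - 1)^2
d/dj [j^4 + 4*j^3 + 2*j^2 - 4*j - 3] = 4*j^3 + 12*j^2 + 4*j - 4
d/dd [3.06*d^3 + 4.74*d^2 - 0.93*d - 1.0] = 9.18*d^2 + 9.48*d - 0.93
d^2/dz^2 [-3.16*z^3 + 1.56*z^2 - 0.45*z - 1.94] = 3.12 - 18.96*z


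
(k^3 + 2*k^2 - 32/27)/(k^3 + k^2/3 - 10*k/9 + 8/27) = (3*k + 4)/(3*k - 1)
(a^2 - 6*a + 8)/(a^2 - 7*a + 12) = (a - 2)/(a - 3)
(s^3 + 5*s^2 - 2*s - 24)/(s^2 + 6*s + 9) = (s^2 + 2*s - 8)/(s + 3)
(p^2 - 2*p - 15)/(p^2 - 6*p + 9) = (p^2 - 2*p - 15)/(p^2 - 6*p + 9)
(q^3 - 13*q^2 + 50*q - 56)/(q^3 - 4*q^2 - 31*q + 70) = (q - 4)/(q + 5)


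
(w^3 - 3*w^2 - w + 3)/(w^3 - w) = (w - 3)/w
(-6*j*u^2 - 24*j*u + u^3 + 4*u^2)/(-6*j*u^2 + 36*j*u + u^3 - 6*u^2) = (u + 4)/(u - 6)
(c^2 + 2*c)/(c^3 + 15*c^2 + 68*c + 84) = c/(c^2 + 13*c + 42)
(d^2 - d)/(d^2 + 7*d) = (d - 1)/(d + 7)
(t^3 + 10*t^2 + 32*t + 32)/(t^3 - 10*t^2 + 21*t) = (t^3 + 10*t^2 + 32*t + 32)/(t*(t^2 - 10*t + 21))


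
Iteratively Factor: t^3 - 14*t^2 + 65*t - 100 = (t - 4)*(t^2 - 10*t + 25) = (t - 5)*(t - 4)*(t - 5)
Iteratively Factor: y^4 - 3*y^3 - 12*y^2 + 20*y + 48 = (y - 4)*(y^3 + y^2 - 8*y - 12) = (y - 4)*(y - 3)*(y^2 + 4*y + 4) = (y - 4)*(y - 3)*(y + 2)*(y + 2)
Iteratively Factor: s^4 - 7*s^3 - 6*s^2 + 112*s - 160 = (s - 5)*(s^3 - 2*s^2 - 16*s + 32) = (s - 5)*(s - 2)*(s^2 - 16) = (s - 5)*(s - 2)*(s + 4)*(s - 4)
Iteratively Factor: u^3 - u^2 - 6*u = (u - 3)*(u^2 + 2*u) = (u - 3)*(u + 2)*(u)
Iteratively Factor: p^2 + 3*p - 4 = (p - 1)*(p + 4)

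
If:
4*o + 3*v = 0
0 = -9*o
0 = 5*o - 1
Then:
No Solution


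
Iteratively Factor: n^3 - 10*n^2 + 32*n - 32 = (n - 2)*(n^2 - 8*n + 16) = (n - 4)*(n - 2)*(n - 4)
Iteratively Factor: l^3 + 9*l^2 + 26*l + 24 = (l + 4)*(l^2 + 5*l + 6) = (l + 3)*(l + 4)*(l + 2)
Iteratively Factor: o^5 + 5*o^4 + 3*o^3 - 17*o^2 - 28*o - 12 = (o - 2)*(o^4 + 7*o^3 + 17*o^2 + 17*o + 6) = (o - 2)*(o + 1)*(o^3 + 6*o^2 + 11*o + 6) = (o - 2)*(o + 1)*(o + 2)*(o^2 + 4*o + 3) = (o - 2)*(o + 1)^2*(o + 2)*(o + 3)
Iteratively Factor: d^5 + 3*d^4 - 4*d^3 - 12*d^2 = (d)*(d^4 + 3*d^3 - 4*d^2 - 12*d) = d*(d + 2)*(d^3 + d^2 - 6*d) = d*(d - 2)*(d + 2)*(d^2 + 3*d) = d^2*(d - 2)*(d + 2)*(d + 3)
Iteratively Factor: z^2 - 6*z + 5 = (z - 5)*(z - 1)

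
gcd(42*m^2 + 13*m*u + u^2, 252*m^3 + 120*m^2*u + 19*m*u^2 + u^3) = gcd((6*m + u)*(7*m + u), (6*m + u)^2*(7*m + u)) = 42*m^2 + 13*m*u + u^2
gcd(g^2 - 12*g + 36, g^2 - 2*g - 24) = g - 6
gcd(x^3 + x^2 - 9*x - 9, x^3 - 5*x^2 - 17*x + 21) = x + 3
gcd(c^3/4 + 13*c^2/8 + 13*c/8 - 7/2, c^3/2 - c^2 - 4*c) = 1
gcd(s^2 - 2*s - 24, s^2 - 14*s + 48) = s - 6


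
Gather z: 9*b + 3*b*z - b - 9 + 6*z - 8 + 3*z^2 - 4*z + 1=8*b + 3*z^2 + z*(3*b + 2) - 16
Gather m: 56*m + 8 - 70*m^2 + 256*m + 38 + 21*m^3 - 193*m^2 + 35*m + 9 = 21*m^3 - 263*m^2 + 347*m + 55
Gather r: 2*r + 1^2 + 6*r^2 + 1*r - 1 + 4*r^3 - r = 4*r^3 + 6*r^2 + 2*r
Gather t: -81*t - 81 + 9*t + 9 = -72*t - 72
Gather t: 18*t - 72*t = -54*t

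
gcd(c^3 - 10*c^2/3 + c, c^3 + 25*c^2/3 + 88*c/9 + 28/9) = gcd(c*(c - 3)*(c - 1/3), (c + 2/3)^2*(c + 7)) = 1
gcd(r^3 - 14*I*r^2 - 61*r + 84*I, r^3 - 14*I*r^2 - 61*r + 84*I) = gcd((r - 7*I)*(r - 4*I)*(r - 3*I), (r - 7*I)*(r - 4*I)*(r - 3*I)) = r^3 - 14*I*r^2 - 61*r + 84*I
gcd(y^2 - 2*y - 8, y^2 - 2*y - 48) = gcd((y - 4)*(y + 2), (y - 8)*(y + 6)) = 1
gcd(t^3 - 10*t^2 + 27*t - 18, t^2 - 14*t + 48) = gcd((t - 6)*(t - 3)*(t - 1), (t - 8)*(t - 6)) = t - 6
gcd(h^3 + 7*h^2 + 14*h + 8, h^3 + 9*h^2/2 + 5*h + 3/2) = h + 1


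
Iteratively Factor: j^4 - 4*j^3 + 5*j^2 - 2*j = (j - 1)*(j^3 - 3*j^2 + 2*j) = j*(j - 1)*(j^2 - 3*j + 2) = j*(j - 1)^2*(j - 2)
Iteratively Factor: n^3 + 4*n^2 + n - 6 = (n + 2)*(n^2 + 2*n - 3) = (n + 2)*(n + 3)*(n - 1)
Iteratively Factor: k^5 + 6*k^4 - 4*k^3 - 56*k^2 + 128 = (k + 2)*(k^4 + 4*k^3 - 12*k^2 - 32*k + 64) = (k + 2)*(k + 4)*(k^3 - 12*k + 16) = (k - 2)*(k + 2)*(k + 4)*(k^2 + 2*k - 8) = (k - 2)^2*(k + 2)*(k + 4)*(k + 4)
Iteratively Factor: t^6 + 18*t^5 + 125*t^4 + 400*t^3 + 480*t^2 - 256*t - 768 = (t - 1)*(t^5 + 19*t^4 + 144*t^3 + 544*t^2 + 1024*t + 768) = (t - 1)*(t + 3)*(t^4 + 16*t^3 + 96*t^2 + 256*t + 256) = (t - 1)*(t + 3)*(t + 4)*(t^3 + 12*t^2 + 48*t + 64) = (t - 1)*(t + 3)*(t + 4)^2*(t^2 + 8*t + 16) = (t - 1)*(t + 3)*(t + 4)^3*(t + 4)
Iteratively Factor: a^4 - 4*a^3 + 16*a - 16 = (a - 2)*(a^3 - 2*a^2 - 4*a + 8) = (a - 2)*(a + 2)*(a^2 - 4*a + 4) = (a - 2)^2*(a + 2)*(a - 2)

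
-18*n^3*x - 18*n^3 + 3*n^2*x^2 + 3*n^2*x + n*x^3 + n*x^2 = (-3*n + x)*(6*n + x)*(n*x + n)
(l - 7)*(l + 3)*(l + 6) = l^3 + 2*l^2 - 45*l - 126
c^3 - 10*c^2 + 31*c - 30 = (c - 5)*(c - 3)*(c - 2)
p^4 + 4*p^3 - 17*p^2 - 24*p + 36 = (p - 3)*(p - 1)*(p + 2)*(p + 6)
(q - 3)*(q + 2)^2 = q^3 + q^2 - 8*q - 12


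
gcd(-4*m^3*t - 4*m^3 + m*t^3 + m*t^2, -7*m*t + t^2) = 1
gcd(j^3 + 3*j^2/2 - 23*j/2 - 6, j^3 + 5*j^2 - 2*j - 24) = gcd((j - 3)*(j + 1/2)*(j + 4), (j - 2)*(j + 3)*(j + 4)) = j + 4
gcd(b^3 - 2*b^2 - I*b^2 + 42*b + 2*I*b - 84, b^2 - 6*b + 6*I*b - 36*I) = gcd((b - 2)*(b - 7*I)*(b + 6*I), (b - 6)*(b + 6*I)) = b + 6*I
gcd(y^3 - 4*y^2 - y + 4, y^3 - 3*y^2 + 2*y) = y - 1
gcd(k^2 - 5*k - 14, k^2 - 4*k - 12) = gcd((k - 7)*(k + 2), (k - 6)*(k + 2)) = k + 2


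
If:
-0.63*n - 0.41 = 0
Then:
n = -0.65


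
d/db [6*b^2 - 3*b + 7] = 12*b - 3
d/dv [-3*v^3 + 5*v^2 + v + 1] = -9*v^2 + 10*v + 1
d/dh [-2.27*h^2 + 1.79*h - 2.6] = 1.79 - 4.54*h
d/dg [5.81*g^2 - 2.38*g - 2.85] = 11.62*g - 2.38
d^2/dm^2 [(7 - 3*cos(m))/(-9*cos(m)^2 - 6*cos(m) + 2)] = 18*(-243*(1 - cos(2*m))^2*cos(m) + 270*(1 - cos(2*m))^2 - 346*cos(m) + 484*cos(2*m) - 72*cos(3*m) + 54*cos(5*m) - 900)/(12*cos(m) + 9*cos(2*m) + 5)^3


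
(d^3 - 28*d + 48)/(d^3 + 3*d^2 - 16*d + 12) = (d - 4)/(d - 1)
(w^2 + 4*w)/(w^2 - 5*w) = (w + 4)/(w - 5)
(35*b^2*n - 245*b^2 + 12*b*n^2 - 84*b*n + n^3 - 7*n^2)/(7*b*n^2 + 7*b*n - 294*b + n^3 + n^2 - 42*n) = (5*b*n - 35*b + n^2 - 7*n)/(n^2 + n - 42)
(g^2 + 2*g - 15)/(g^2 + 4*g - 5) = (g - 3)/(g - 1)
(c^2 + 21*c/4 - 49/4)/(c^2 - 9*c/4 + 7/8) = 2*(c + 7)/(2*c - 1)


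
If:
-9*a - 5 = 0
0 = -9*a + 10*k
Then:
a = -5/9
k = -1/2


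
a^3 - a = a*(a - 1)*(a + 1)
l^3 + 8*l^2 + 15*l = l*(l + 3)*(l + 5)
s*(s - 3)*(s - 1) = s^3 - 4*s^2 + 3*s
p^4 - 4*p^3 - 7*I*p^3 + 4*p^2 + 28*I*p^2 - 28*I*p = p*(p - 2)^2*(p - 7*I)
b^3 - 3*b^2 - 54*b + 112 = (b - 8)*(b - 2)*(b + 7)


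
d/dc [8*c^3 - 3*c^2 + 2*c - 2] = 24*c^2 - 6*c + 2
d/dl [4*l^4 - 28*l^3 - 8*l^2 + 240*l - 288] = 16*l^3 - 84*l^2 - 16*l + 240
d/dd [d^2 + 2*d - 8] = 2*d + 2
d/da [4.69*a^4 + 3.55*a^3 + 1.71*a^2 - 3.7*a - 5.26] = 18.76*a^3 + 10.65*a^2 + 3.42*a - 3.7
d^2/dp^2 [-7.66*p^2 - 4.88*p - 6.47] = -15.3200000000000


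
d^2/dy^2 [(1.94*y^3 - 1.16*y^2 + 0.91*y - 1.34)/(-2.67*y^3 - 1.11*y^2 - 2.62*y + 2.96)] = (2.8421709430404e-14*y^7 + 28.038204*y^6 + 42.502662*y^5 - 134.22357*y^4 + 156.249878*y^3 + 92.98446*y^2 - 33.000744*y + 33.414448)/(19.034163*y^9 + 23.739237*y^8 + 65.902275*y^7 - 15.347637*y^6 + 12.032838*y^5 - 112.3209*y^4 + 36.515512*y^3 - 31.779744*y^2 + 68.866176*y - 25.934336)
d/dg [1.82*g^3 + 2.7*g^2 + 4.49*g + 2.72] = 5.46*g^2 + 5.4*g + 4.49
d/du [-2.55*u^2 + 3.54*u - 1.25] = 3.54 - 5.1*u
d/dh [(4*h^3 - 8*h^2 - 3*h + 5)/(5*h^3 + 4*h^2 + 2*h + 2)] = (56*h^4 + 46*h^3 - 55*h^2 - 72*h - 16)/(25*h^6 + 40*h^5 + 36*h^4 + 36*h^3 + 20*h^2 + 8*h + 4)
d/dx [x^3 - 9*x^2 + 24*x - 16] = 3*x^2 - 18*x + 24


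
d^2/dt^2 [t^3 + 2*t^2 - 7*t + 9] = 6*t + 4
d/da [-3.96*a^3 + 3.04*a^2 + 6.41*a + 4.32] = -11.88*a^2 + 6.08*a + 6.41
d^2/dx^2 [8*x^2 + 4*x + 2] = 16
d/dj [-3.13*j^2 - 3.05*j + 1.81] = -6.26*j - 3.05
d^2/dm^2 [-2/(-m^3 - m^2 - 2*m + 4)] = 4*(-(3*m + 1)*(m^3 + m^2 + 2*m - 4) + (3*m^2 + 2*m + 2)^2)/(m^3 + m^2 + 2*m - 4)^3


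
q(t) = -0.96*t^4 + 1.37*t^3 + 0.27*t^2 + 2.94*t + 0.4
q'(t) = -3.84*t^3 + 4.11*t^2 + 0.54*t + 2.94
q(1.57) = 5.15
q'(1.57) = -0.94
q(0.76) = 3.07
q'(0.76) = 4.04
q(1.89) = 3.92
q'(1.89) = -7.28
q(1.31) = 4.97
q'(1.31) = 2.07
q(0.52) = 2.12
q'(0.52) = 3.79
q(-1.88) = -25.27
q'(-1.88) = 41.97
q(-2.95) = -113.80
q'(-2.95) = 135.70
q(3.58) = -80.44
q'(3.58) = -118.64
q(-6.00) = -1547.60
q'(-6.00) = 977.10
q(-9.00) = -7301.48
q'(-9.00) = 3130.35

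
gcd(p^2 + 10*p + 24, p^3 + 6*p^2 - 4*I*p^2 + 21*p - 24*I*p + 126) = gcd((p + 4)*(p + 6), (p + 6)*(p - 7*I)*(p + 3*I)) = p + 6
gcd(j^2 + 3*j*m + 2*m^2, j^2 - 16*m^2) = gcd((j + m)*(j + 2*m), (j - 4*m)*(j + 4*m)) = 1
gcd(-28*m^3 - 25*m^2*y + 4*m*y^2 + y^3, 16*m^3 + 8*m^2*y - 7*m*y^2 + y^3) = -4*m^2 - 3*m*y + y^2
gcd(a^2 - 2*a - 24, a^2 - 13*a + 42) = a - 6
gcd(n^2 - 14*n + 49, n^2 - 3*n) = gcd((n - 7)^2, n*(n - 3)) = 1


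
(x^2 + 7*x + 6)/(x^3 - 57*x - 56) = (x + 6)/(x^2 - x - 56)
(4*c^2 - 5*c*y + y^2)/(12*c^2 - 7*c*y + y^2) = (-c + y)/(-3*c + y)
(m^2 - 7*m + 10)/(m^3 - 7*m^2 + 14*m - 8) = (m - 5)/(m^2 - 5*m + 4)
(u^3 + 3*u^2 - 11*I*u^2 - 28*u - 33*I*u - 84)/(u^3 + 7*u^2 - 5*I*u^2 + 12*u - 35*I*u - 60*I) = (u^2 - 11*I*u - 28)/(u^2 + u*(4 - 5*I) - 20*I)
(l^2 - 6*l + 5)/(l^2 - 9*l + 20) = (l - 1)/(l - 4)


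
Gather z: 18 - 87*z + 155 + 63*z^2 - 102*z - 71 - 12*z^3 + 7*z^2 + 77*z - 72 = -12*z^3 + 70*z^2 - 112*z + 30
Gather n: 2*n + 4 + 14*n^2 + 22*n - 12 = 14*n^2 + 24*n - 8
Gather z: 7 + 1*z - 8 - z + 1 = 0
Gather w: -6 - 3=-9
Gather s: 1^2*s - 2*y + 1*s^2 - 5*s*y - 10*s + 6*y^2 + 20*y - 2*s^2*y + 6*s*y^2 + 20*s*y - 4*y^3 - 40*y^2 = s^2*(1 - 2*y) + s*(6*y^2 + 15*y - 9) - 4*y^3 - 34*y^2 + 18*y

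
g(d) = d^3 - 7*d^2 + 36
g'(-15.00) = 885.00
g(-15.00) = -4914.00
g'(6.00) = 24.00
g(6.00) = 0.00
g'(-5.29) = 158.01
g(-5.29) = -307.92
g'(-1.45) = 26.61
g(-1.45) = 18.23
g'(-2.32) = 48.63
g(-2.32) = -14.16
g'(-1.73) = 33.20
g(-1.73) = 9.87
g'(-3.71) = 93.23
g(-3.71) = -111.41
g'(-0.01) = 0.14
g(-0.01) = 36.00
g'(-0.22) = 3.23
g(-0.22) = 35.65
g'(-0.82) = 13.50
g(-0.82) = 30.74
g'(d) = 3*d^2 - 14*d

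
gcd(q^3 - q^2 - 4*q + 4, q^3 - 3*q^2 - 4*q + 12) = q^2 - 4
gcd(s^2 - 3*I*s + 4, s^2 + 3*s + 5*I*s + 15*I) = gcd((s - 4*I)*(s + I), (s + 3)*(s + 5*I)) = 1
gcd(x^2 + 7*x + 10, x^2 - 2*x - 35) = x + 5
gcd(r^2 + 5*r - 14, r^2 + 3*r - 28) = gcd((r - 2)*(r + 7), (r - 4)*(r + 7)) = r + 7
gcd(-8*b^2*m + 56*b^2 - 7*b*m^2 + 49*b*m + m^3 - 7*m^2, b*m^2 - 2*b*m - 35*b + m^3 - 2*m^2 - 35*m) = b*m - 7*b + m^2 - 7*m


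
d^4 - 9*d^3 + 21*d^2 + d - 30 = (d - 5)*(d - 3)*(d - 2)*(d + 1)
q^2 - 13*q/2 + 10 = (q - 4)*(q - 5/2)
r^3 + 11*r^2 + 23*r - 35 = (r - 1)*(r + 5)*(r + 7)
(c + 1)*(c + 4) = c^2 + 5*c + 4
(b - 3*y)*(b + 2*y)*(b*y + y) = b^3*y - b^2*y^2 + b^2*y - 6*b*y^3 - b*y^2 - 6*y^3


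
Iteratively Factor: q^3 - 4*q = (q - 2)*(q^2 + 2*q) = (q - 2)*(q + 2)*(q)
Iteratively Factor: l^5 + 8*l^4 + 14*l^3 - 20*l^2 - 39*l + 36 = (l - 1)*(l^4 + 9*l^3 + 23*l^2 + 3*l - 36) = (l - 1)*(l + 3)*(l^3 + 6*l^2 + 5*l - 12) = (l - 1)*(l + 3)*(l + 4)*(l^2 + 2*l - 3) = (l - 1)*(l + 3)^2*(l + 4)*(l - 1)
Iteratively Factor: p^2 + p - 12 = (p + 4)*(p - 3)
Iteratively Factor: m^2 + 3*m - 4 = (m + 4)*(m - 1)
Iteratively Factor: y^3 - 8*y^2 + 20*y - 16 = (y - 2)*(y^2 - 6*y + 8) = (y - 2)^2*(y - 4)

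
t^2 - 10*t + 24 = (t - 6)*(t - 4)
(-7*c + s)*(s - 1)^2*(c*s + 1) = -7*c^2*s^3 + 14*c^2*s^2 - 7*c^2*s + c*s^4 - 2*c*s^3 - 6*c*s^2 + 14*c*s - 7*c + s^3 - 2*s^2 + s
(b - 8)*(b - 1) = b^2 - 9*b + 8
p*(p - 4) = p^2 - 4*p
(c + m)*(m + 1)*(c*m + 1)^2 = c^3*m^3 + c^3*m^2 + c^2*m^4 + c^2*m^3 + 2*c^2*m^2 + 2*c^2*m + 2*c*m^3 + 2*c*m^2 + c*m + c + m^2 + m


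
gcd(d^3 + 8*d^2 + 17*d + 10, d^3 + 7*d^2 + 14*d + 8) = d^2 + 3*d + 2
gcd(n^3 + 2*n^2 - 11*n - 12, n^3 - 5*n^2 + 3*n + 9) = n^2 - 2*n - 3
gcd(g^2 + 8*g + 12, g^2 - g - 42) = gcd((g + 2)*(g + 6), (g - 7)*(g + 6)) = g + 6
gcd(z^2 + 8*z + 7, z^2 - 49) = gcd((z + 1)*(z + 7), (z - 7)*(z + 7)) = z + 7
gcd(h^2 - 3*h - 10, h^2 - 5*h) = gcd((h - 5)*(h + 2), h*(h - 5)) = h - 5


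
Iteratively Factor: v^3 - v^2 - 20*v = (v + 4)*(v^2 - 5*v) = v*(v + 4)*(v - 5)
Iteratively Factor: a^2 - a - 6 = (a - 3)*(a + 2)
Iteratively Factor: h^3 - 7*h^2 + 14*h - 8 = (h - 1)*(h^2 - 6*h + 8) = (h - 4)*(h - 1)*(h - 2)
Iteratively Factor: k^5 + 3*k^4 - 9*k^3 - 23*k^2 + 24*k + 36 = (k + 1)*(k^4 + 2*k^3 - 11*k^2 - 12*k + 36) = (k - 2)*(k + 1)*(k^3 + 4*k^2 - 3*k - 18) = (k - 2)*(k + 1)*(k + 3)*(k^2 + k - 6) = (k - 2)*(k + 1)*(k + 3)^2*(k - 2)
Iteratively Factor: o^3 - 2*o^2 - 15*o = (o)*(o^2 - 2*o - 15) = o*(o - 5)*(o + 3)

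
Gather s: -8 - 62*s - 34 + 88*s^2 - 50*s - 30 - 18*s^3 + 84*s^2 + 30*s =-18*s^3 + 172*s^2 - 82*s - 72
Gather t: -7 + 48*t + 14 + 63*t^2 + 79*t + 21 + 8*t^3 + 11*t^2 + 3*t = 8*t^3 + 74*t^2 + 130*t + 28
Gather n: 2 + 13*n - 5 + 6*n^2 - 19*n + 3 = 6*n^2 - 6*n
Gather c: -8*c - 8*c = -16*c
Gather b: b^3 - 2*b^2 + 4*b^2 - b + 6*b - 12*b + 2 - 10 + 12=b^3 + 2*b^2 - 7*b + 4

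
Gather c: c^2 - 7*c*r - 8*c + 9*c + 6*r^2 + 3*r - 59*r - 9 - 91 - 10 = c^2 + c*(1 - 7*r) + 6*r^2 - 56*r - 110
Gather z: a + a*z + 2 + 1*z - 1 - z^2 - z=a*z + a - z^2 + 1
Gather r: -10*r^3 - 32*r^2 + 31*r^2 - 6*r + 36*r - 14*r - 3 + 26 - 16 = -10*r^3 - r^2 + 16*r + 7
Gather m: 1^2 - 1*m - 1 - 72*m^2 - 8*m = -72*m^2 - 9*m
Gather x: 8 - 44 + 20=-16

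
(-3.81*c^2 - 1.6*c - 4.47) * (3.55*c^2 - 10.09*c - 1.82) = -13.5255*c^4 + 32.7629*c^3 + 7.2097*c^2 + 48.0143*c + 8.1354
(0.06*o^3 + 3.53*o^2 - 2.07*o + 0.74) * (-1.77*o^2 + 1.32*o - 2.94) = -0.1062*o^5 - 6.1689*o^4 + 8.1471*o^3 - 14.4204*o^2 + 7.0626*o - 2.1756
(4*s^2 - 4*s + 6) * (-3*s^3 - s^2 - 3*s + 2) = -12*s^5 + 8*s^4 - 26*s^3 + 14*s^2 - 26*s + 12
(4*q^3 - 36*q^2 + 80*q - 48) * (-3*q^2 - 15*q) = -12*q^5 + 48*q^4 + 300*q^3 - 1056*q^2 + 720*q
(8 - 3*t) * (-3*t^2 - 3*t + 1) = 9*t^3 - 15*t^2 - 27*t + 8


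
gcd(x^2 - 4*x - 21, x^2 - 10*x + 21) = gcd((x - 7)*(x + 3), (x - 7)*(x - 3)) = x - 7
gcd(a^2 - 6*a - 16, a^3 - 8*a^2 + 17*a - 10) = 1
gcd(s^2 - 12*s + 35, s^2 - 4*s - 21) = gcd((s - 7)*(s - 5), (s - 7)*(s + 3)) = s - 7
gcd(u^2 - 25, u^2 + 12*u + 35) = u + 5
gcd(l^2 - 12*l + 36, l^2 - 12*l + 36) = l^2 - 12*l + 36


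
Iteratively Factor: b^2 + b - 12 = (b + 4)*(b - 3)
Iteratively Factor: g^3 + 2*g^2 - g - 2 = (g + 1)*(g^2 + g - 2) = (g - 1)*(g + 1)*(g + 2)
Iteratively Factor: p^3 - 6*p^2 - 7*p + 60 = (p + 3)*(p^2 - 9*p + 20) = (p - 5)*(p + 3)*(p - 4)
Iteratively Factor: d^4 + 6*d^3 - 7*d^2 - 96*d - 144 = (d + 3)*(d^3 + 3*d^2 - 16*d - 48) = (d - 4)*(d + 3)*(d^2 + 7*d + 12) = (d - 4)*(d + 3)^2*(d + 4)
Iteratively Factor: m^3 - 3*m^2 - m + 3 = (m - 3)*(m^2 - 1) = (m - 3)*(m - 1)*(m + 1)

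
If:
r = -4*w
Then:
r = -4*w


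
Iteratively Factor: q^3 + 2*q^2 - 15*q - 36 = (q + 3)*(q^2 - q - 12) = (q - 4)*(q + 3)*(q + 3)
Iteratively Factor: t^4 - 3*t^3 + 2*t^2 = (t - 2)*(t^3 - t^2) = t*(t - 2)*(t^2 - t) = t^2*(t - 2)*(t - 1)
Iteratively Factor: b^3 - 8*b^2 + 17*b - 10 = (b - 5)*(b^2 - 3*b + 2) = (b - 5)*(b - 2)*(b - 1)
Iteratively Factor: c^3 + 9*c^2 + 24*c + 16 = (c + 4)*(c^2 + 5*c + 4) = (c + 4)^2*(c + 1)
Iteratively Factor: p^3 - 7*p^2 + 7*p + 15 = (p + 1)*(p^2 - 8*p + 15) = (p - 3)*(p + 1)*(p - 5)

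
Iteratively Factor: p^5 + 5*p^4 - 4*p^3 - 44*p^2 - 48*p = (p + 2)*(p^4 + 3*p^3 - 10*p^2 - 24*p) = (p + 2)^2*(p^3 + p^2 - 12*p) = (p - 3)*(p + 2)^2*(p^2 + 4*p) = p*(p - 3)*(p + 2)^2*(p + 4)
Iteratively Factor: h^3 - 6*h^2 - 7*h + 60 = (h - 5)*(h^2 - h - 12) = (h - 5)*(h + 3)*(h - 4)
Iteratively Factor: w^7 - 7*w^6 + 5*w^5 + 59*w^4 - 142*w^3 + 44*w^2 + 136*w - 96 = (w + 3)*(w^6 - 10*w^5 + 35*w^4 - 46*w^3 - 4*w^2 + 56*w - 32) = (w - 2)*(w + 3)*(w^5 - 8*w^4 + 19*w^3 - 8*w^2 - 20*w + 16) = (w - 2)^2*(w + 3)*(w^4 - 6*w^3 + 7*w^2 + 6*w - 8) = (w - 4)*(w - 2)^2*(w + 3)*(w^3 - 2*w^2 - w + 2) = (w - 4)*(w - 2)^3*(w + 3)*(w^2 - 1) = (w - 4)*(w - 2)^3*(w - 1)*(w + 3)*(w + 1)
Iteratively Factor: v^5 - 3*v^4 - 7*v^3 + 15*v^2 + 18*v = (v - 3)*(v^4 - 7*v^2 - 6*v) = (v - 3)*(v + 1)*(v^3 - v^2 - 6*v) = (v - 3)^2*(v + 1)*(v^2 + 2*v) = (v - 3)^2*(v + 1)*(v + 2)*(v)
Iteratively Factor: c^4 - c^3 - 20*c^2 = (c)*(c^3 - c^2 - 20*c) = c*(c - 5)*(c^2 + 4*c) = c*(c - 5)*(c + 4)*(c)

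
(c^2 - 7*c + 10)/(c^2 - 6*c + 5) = (c - 2)/(c - 1)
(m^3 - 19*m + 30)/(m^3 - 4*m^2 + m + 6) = (m + 5)/(m + 1)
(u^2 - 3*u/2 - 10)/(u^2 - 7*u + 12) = (u + 5/2)/(u - 3)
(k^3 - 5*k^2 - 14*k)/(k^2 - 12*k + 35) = k*(k + 2)/(k - 5)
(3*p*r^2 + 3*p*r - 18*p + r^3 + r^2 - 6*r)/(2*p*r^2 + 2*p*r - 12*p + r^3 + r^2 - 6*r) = (3*p + r)/(2*p + r)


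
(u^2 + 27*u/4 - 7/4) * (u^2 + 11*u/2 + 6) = u^4 + 49*u^3/4 + 331*u^2/8 + 247*u/8 - 21/2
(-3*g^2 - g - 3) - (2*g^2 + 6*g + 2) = -5*g^2 - 7*g - 5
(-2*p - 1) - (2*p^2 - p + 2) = -2*p^2 - p - 3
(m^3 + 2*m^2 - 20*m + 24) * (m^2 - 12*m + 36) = m^5 - 10*m^4 - 8*m^3 + 336*m^2 - 1008*m + 864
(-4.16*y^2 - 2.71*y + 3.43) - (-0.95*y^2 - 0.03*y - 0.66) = -3.21*y^2 - 2.68*y + 4.09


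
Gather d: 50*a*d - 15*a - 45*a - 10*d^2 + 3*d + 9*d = -60*a - 10*d^2 + d*(50*a + 12)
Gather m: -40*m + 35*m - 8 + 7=-5*m - 1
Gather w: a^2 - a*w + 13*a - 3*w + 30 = a^2 + 13*a + w*(-a - 3) + 30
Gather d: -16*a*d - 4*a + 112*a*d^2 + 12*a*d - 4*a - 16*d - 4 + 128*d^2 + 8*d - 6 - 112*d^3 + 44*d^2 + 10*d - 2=-8*a - 112*d^3 + d^2*(112*a + 172) + d*(2 - 4*a) - 12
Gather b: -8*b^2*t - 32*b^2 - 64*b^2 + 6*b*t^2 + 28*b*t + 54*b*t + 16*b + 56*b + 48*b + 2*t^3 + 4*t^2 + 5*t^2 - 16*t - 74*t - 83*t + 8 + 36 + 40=b^2*(-8*t - 96) + b*(6*t^2 + 82*t + 120) + 2*t^3 + 9*t^2 - 173*t + 84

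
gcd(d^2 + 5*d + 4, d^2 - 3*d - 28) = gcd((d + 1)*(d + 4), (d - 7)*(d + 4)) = d + 4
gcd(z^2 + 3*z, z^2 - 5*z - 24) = z + 3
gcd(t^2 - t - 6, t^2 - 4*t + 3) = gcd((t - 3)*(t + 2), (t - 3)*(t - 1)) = t - 3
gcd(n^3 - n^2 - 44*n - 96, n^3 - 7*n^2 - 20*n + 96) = n^2 - 4*n - 32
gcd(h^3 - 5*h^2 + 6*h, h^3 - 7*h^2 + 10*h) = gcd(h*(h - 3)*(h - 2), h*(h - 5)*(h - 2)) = h^2 - 2*h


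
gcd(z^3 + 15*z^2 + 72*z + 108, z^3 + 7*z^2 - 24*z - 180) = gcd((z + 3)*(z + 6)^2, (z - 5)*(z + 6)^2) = z^2 + 12*z + 36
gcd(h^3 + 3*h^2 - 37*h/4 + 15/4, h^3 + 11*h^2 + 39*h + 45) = h + 5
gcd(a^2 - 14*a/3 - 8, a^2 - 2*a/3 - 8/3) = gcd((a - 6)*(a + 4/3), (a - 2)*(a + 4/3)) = a + 4/3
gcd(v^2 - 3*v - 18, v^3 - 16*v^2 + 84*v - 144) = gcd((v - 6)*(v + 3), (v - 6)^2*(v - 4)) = v - 6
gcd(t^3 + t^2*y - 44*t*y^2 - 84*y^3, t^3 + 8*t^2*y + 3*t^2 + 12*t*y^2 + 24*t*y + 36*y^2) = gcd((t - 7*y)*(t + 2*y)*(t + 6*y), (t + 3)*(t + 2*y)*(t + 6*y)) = t^2 + 8*t*y + 12*y^2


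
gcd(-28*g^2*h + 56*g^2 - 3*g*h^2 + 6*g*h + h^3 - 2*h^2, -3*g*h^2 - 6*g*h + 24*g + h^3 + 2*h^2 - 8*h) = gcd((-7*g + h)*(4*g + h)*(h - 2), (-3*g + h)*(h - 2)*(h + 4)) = h - 2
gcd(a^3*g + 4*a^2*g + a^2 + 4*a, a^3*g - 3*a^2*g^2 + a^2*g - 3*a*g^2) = a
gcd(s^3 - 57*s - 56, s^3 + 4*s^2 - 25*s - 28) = s^2 + 8*s + 7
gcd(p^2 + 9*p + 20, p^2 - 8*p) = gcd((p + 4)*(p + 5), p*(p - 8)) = 1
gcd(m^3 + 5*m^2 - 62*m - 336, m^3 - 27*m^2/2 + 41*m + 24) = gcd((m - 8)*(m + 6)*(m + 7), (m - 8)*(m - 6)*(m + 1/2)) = m - 8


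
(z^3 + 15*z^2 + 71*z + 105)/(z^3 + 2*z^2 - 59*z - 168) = (z + 5)/(z - 8)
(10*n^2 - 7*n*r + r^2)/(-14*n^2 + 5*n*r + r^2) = (-5*n + r)/(7*n + r)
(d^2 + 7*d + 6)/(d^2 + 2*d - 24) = (d + 1)/(d - 4)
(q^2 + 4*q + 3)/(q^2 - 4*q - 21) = (q + 1)/(q - 7)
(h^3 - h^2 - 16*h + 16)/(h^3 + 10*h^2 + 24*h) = (h^2 - 5*h + 4)/(h*(h + 6))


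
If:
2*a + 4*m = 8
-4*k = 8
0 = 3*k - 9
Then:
No Solution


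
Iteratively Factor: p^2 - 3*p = (p - 3)*(p)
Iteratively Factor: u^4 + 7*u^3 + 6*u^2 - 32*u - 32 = (u + 1)*(u^3 + 6*u^2 - 32) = (u + 1)*(u + 4)*(u^2 + 2*u - 8) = (u - 2)*(u + 1)*(u + 4)*(u + 4)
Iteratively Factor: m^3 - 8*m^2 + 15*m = (m - 3)*(m^2 - 5*m) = (m - 5)*(m - 3)*(m)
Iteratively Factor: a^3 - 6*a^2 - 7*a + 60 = (a - 4)*(a^2 - 2*a - 15) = (a - 4)*(a + 3)*(a - 5)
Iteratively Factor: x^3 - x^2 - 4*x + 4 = (x + 2)*(x^2 - 3*x + 2) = (x - 1)*(x + 2)*(x - 2)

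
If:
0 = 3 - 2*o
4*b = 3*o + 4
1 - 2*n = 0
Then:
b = 17/8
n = 1/2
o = 3/2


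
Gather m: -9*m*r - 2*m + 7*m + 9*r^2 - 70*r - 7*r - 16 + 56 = m*(5 - 9*r) + 9*r^2 - 77*r + 40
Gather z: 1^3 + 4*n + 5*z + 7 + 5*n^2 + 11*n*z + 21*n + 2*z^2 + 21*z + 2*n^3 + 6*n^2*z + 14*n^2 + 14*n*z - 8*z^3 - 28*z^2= 2*n^3 + 19*n^2 + 25*n - 8*z^3 - 26*z^2 + z*(6*n^2 + 25*n + 26) + 8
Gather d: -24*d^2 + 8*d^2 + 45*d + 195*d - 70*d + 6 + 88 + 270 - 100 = -16*d^2 + 170*d + 264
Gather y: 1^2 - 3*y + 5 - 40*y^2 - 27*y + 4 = -40*y^2 - 30*y + 10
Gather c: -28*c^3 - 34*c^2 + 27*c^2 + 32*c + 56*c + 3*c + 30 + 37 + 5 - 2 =-28*c^3 - 7*c^2 + 91*c + 70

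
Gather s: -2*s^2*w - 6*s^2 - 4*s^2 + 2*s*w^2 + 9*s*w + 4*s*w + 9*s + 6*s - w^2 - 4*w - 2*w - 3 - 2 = s^2*(-2*w - 10) + s*(2*w^2 + 13*w + 15) - w^2 - 6*w - 5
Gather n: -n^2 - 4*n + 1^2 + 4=-n^2 - 4*n + 5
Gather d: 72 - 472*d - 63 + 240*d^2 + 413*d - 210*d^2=30*d^2 - 59*d + 9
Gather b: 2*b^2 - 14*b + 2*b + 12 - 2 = 2*b^2 - 12*b + 10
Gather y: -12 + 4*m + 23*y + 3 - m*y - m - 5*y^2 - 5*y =3*m - 5*y^2 + y*(18 - m) - 9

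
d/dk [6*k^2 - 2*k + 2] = 12*k - 2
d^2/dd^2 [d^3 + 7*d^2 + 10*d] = 6*d + 14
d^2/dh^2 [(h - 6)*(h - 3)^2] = 6*h - 24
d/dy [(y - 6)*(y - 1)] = 2*y - 7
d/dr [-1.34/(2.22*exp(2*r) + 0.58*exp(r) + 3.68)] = (5.9496*exp(r) + 0.7772)*exp(r)/(2.22*exp(2*r) + 0.58*exp(r) + 3.68)^2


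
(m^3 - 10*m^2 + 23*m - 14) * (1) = m^3 - 10*m^2 + 23*m - 14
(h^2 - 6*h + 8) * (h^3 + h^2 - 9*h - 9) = h^5 - 5*h^4 - 7*h^3 + 53*h^2 - 18*h - 72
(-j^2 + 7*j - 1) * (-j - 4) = j^3 - 3*j^2 - 27*j + 4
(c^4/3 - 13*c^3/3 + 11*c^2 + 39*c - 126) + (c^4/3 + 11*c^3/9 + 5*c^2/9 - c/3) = 2*c^4/3 - 28*c^3/9 + 104*c^2/9 + 116*c/3 - 126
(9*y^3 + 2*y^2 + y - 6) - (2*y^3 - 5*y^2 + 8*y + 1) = 7*y^3 + 7*y^2 - 7*y - 7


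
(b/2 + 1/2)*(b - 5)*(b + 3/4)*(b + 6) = b^4/2 + 11*b^3/8 - 55*b^2/4 - 207*b/8 - 45/4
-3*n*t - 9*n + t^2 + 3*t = (-3*n + t)*(t + 3)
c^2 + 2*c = c*(c + 2)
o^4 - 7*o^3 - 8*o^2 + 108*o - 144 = (o - 6)*(o - 3)*(o - 2)*(o + 4)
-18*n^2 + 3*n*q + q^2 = (-3*n + q)*(6*n + q)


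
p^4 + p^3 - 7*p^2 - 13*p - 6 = (p - 3)*(p + 1)^2*(p + 2)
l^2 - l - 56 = (l - 8)*(l + 7)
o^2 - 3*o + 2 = (o - 2)*(o - 1)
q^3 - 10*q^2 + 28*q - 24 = (q - 6)*(q - 2)^2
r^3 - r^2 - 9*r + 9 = (r - 3)*(r - 1)*(r + 3)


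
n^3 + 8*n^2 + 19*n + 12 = (n + 1)*(n + 3)*(n + 4)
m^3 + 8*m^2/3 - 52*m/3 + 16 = (m - 2)*(m - 4/3)*(m + 6)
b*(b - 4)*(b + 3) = b^3 - b^2 - 12*b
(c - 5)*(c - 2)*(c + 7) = c^3 - 39*c + 70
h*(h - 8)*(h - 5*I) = h^3 - 8*h^2 - 5*I*h^2 + 40*I*h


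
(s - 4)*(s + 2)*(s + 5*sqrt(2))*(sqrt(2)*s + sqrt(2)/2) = sqrt(2)*s^4 - 3*sqrt(2)*s^3/2 + 10*s^3 - 15*s^2 - 9*sqrt(2)*s^2 - 90*s - 4*sqrt(2)*s - 40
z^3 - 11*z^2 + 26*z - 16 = (z - 8)*(z - 2)*(z - 1)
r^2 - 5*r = r*(r - 5)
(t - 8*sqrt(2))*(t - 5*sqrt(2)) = t^2 - 13*sqrt(2)*t + 80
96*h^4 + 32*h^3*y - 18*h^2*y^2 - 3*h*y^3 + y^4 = (-4*h + y)^2*(2*h + y)*(3*h + y)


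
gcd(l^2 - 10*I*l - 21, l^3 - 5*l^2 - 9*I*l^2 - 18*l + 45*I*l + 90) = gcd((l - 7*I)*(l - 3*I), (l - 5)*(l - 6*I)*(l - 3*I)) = l - 3*I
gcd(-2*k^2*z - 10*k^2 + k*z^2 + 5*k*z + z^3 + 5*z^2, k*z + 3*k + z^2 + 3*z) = 1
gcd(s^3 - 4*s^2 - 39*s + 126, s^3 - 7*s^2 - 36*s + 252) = s^2 - s - 42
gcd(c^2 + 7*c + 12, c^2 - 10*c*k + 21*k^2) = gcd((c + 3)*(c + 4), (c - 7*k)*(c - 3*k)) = 1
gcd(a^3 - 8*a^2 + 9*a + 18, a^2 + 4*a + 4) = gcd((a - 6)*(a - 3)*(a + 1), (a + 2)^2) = 1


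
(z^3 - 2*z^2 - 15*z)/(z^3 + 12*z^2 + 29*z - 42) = z*(z^2 - 2*z - 15)/(z^3 + 12*z^2 + 29*z - 42)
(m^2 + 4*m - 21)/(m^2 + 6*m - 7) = (m - 3)/(m - 1)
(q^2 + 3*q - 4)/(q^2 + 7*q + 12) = (q - 1)/(q + 3)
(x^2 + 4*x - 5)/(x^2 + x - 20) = (x - 1)/(x - 4)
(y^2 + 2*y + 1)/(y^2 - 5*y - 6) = (y + 1)/(y - 6)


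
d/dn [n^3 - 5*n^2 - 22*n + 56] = 3*n^2 - 10*n - 22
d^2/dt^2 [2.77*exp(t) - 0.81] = 2.77*exp(t)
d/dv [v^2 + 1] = 2*v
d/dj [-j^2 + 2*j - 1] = 2 - 2*j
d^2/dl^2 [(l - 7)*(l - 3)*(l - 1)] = 6*l - 22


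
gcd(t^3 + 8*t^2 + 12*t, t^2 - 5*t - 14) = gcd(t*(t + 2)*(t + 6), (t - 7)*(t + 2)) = t + 2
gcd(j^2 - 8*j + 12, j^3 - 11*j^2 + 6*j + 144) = j - 6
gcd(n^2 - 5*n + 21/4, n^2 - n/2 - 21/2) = n - 7/2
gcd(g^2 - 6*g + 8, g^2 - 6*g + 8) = g^2 - 6*g + 8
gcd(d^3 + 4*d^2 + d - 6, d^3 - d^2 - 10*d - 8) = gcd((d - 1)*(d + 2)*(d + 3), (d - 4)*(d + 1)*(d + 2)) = d + 2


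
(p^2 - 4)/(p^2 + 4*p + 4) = (p - 2)/(p + 2)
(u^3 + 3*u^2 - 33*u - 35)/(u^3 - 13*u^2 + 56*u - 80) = (u^2 + 8*u + 7)/(u^2 - 8*u + 16)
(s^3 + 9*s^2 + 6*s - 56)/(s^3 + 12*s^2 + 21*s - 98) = (s + 4)/(s + 7)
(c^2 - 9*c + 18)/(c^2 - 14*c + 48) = (c - 3)/(c - 8)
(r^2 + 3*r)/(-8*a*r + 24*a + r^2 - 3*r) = r*(r + 3)/(-8*a*r + 24*a + r^2 - 3*r)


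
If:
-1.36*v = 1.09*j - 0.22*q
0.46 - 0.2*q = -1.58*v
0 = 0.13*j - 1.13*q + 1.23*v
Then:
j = 0.35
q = -0.32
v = -0.33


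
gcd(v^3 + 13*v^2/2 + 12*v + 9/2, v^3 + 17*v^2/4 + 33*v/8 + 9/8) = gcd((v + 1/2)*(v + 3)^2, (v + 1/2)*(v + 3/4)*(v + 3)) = v^2 + 7*v/2 + 3/2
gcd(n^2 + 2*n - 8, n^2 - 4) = n - 2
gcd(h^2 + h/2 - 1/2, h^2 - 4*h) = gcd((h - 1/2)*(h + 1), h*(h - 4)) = 1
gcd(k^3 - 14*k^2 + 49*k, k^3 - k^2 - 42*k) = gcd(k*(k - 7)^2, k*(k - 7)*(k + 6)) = k^2 - 7*k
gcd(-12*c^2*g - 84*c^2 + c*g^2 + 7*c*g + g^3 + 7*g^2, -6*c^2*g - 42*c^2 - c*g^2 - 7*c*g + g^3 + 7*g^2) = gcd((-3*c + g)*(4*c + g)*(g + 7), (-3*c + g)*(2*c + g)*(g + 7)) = 3*c*g + 21*c - g^2 - 7*g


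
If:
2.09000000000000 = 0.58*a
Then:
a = 3.60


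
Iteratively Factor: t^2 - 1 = (t + 1)*(t - 1)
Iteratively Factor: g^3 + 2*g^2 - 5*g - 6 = (g - 2)*(g^2 + 4*g + 3) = (g - 2)*(g + 1)*(g + 3)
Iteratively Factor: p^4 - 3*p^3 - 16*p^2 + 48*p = (p - 3)*(p^3 - 16*p) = (p - 4)*(p - 3)*(p^2 + 4*p) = (p - 4)*(p - 3)*(p + 4)*(p)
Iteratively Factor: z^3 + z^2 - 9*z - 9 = (z - 3)*(z^2 + 4*z + 3) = (z - 3)*(z + 1)*(z + 3)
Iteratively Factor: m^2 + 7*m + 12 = (m + 4)*(m + 3)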